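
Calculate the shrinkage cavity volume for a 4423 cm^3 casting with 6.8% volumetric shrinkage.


Formula: V_shrink = V_casting * shrinkage_pct / 100
V_shrink = 4423 cm^3 * 6.8 / 100 = 300.7640 cm^3

300.7640 cm^3


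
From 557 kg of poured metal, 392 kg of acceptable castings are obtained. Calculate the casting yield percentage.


Formula: Casting Yield = (W_good / W_total) * 100
Yield = (392 kg / 557 kg) * 100 = 70.3770%

Final answer: 70.3770%


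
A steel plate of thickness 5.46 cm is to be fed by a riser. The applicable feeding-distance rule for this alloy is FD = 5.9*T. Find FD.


Formula: FD = 5.9 * T  (riser feeding-distance rule)
FD = 5.9 * 5.46 cm = 32.2140 cm

Final answer: 32.2140 cm


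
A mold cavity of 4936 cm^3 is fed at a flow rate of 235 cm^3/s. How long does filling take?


Formula: t_fill = V_mold / Q_flow
t = 4936 cm^3 / 235 cm^3/s = 21.0043 s

Answer: 21.0043 s


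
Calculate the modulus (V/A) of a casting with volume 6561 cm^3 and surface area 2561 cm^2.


Formula: Casting Modulus M = V / A
M = 6561 cm^3 / 2561 cm^2 = 2.5619 cm

2.5619 cm


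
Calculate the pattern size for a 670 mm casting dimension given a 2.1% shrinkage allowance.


Formula: L_pattern = L_casting * (1 + shrinkage_rate/100)
Shrinkage factor = 1 + 2.1/100 = 1.021
L_pattern = 670 mm * 1.021 = 684.0700 mm

Answer: 684.0700 mm


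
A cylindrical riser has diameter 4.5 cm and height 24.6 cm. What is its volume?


Formula: V = pi * (D/2)^2 * H  (cylinder volume)
Radius = D/2 = 4.5/2 = 2.25 cm
V = pi * 2.25^2 * 24.6 = 391.2461 cm^3

Answer: 391.2461 cm^3


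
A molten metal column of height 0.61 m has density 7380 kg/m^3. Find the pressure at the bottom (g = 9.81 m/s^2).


Formula: P = rho * g * h
rho * g = 7380 * 9.81 = 72397.8 N/m^3
P = 72397.8 * 0.61 = 44162.6580 Pa


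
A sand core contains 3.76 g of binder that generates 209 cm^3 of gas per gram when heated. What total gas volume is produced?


Formula: V_gas = W_binder * gas_evolution_rate
V = 3.76 g * 209 cm^3/g = 785.8400 cm^3

Answer: 785.8400 cm^3


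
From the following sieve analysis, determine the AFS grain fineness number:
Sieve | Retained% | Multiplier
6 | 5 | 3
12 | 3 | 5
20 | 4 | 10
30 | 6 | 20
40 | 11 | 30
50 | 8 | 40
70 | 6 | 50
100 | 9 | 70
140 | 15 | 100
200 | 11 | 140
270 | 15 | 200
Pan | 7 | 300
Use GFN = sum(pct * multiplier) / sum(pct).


Formula: GFN = sum(pct * multiplier) / sum(pct)
sum(pct * multiplier) = 9910
sum(pct) = 100
GFN = 9910 / 100 = 99.10

Answer: 99.10


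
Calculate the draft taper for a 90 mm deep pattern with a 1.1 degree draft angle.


Formula: taper = depth * tan(draft_angle)
tan(1.1 deg) = 0.0192010
taper = 90 mm * 0.0192010 = 1.7281 mm

1.7281 mm


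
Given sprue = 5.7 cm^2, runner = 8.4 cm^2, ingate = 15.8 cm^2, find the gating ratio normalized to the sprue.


Sprue:Runner:Ingate = 1 : 8.4/5.7 : 15.8/5.7 = 1:1.47:2.77

Answer: 1:1.47:2.77


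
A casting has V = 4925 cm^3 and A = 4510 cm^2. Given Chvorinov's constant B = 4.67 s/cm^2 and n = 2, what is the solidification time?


Formula: t_s = B * (V/A)^n  (Chvorinov's rule, n=2)
Modulus M = V/A = 4925/4510 = 1.092018 cm
M^2 = 1.092018^2 = 1.192503 cm^2
t_s = 4.67 * 1.192503 = 5.5690 s


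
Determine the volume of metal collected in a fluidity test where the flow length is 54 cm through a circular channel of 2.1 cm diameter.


Formula: V = pi * (d/2)^2 * L  (cylinder volume)
Radius = 2.1/2 = 1.05 cm
V = pi * 1.05^2 * 54 = 187.0347 cm^3

Answer: 187.0347 cm^3


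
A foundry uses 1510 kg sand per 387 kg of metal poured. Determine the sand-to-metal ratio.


Formula: Sand-to-Metal Ratio = W_sand / W_metal
Ratio = 1510 kg / 387 kg = 3.9018

Final answer: 3.9018


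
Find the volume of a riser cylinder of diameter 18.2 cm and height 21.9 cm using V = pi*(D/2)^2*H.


Formula: V = pi * (D/2)^2 * H  (cylinder volume)
Radius = D/2 = 18.2/2 = 9.1 cm
V = pi * 9.1^2 * 21.9 = 5697.4008 cm^3


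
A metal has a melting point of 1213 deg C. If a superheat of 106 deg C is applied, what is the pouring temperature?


Formula: T_pour = T_melt + Superheat
T_pour = 1213 + 106 = 1319 deg C

Answer: 1319 deg C


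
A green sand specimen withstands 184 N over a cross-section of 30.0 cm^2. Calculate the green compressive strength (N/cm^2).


Formula: Compressive Strength = Force / Area
Strength = 184 N / 30.0 cm^2 = 6.1333 N/cm^2

Final answer: 6.1333 N/cm^2


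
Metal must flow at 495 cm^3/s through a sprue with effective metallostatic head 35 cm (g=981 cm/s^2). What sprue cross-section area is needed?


Formula: v = sqrt(2*g*h), A = Q/v
Velocity: v = sqrt(2 * 981 * 35) = sqrt(68670) = 262.0496 cm/s
Sprue area: A = Q / v = 495 / 262.0496 = 1.8890 cm^2

Answer: 1.8890 cm^2


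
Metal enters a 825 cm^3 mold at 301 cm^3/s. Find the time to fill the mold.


Formula: t_fill = V_mold / Q_flow
t = 825 cm^3 / 301 cm^3/s = 2.7409 s

2.7409 s


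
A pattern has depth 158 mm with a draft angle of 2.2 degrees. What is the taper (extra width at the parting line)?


Formula: taper = depth * tan(draft_angle)
tan(2.2 deg) = 0.0384161
taper = 158 mm * 0.0384161 = 6.0697 mm

6.0697 mm


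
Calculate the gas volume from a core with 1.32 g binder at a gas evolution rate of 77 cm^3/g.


Formula: V_gas = W_binder * gas_evolution_rate
V = 1.32 g * 77 cm^3/g = 101.6400 cm^3

Answer: 101.6400 cm^3


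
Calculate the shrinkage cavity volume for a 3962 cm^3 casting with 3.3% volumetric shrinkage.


Formula: V_shrink = V_casting * shrinkage_pct / 100
V_shrink = 3962 cm^3 * 3.3 / 100 = 130.7460 cm^3

Final answer: 130.7460 cm^3


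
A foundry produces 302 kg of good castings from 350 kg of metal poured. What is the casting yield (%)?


Formula: Casting Yield = (W_good / W_total) * 100
Yield = (302 kg / 350 kg) * 100 = 86.2857%

Answer: 86.2857%


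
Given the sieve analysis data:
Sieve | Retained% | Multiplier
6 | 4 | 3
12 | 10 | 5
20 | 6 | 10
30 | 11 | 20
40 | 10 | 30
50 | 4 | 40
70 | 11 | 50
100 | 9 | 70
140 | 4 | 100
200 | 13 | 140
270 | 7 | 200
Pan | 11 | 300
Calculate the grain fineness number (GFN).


Formula: GFN = sum(pct * multiplier) / sum(pct)
sum(pct * multiplier) = 8902
sum(pct) = 100
GFN = 8902 / 100 = 89.02

Final answer: 89.02


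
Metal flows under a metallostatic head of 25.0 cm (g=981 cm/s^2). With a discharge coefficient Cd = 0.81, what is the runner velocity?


Formula: v = Cd * sqrt(2 * g * h)  (Torricelli with discharge coefficient)
2*g*h = 2 * 981 * 25.0 = 49050.0 cm^2/s^2
sqrt(49050.0) = 221.47235 cm/s
v = 0.81 * 221.47235 = 179.3926 cm/s

Answer: 179.3926 cm/s


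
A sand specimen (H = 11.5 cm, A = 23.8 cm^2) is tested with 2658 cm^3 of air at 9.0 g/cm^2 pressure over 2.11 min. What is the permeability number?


Formula: Permeability Number P = (V * H) / (p * A * t)
Numerator: V * H = 2658 * 11.5 = 30567.0
Denominator: p * A * t = 9.0 * 23.8 * 2.11 = 451.962
P = 30567.0 / 451.962 = 67.6318

67.6318


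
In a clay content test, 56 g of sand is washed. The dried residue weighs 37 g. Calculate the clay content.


Formula: Clay% = (W_total - W_washed) / W_total * 100
Clay mass = 56 - 37 = 19 g
Clay% = 19 / 56 * 100 = 33.9286%


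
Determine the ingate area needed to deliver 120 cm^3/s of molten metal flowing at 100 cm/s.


Formula: A_ingate = Q / v  (continuity equation)
A = 120 cm^3/s / 100 cm/s = 1.2000 cm^2

Answer: 1.2000 cm^2


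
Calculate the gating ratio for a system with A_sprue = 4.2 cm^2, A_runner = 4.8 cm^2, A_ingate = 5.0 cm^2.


Sprue:Runner:Ingate = 1 : 4.8/4.2 : 5.0/4.2 = 1:1.14:1.19

Final answer: 1:1.14:1.19


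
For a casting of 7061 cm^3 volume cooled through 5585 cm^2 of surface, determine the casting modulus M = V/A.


Formula: Casting Modulus M = V / A
M = 7061 cm^3 / 5585 cm^2 = 1.2643 cm


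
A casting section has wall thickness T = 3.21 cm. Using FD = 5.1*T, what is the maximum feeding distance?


Formula: FD = 5.1 * T  (riser feeding-distance rule)
FD = 5.1 * 3.21 cm = 16.3710 cm

Final answer: 16.3710 cm


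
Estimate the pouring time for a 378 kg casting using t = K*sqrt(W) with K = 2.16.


Formula: t = K * sqrt(W)
sqrt(W) = sqrt(378) = 19.44222
t = 2.16 * 19.44222 = 41.9952 s

Answer: 41.9952 s


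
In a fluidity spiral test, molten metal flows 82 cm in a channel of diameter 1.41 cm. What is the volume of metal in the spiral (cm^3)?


Formula: V = pi * (d/2)^2 * L  (cylinder volume)
Radius = 1.41/2 = 0.705 cm
V = pi * 0.705^2 * 82 = 128.0389 cm^3

Answer: 128.0389 cm^3


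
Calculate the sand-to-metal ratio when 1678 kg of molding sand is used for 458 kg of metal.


Formula: Sand-to-Metal Ratio = W_sand / W_metal
Ratio = 1678 kg / 458 kg = 3.6638

Answer: 3.6638


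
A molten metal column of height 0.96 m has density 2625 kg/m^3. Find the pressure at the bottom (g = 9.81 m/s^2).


Formula: P = rho * g * h
rho * g = 2625 * 9.81 = 25751.25 N/m^3
P = 25751.25 * 0.96 = 24721.2000 Pa

Final answer: 24721.2000 Pa


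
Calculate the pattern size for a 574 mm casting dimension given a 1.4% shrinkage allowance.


Formula: L_pattern = L_casting * (1 + shrinkage_rate/100)
Shrinkage factor = 1 + 1.4/100 = 1.014
L_pattern = 574 mm * 1.014 = 582.0360 mm

Answer: 582.0360 mm


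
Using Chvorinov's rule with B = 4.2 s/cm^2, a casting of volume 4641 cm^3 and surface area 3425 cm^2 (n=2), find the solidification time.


Formula: t_s = B * (V/A)^n  (Chvorinov's rule, n=2)
Modulus M = V/A = 4641/3425 = 1.355036 cm
M^2 = 1.355036^2 = 1.836123 cm^2
t_s = 4.2 * 1.836123 = 7.7117 s

Answer: 7.7117 s


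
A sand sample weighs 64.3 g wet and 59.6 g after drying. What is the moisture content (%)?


Formula: MC = (W_wet - W_dry) / W_wet * 100
Water mass = 64.3 - 59.6 = 4.7 g
MC = 4.7 / 64.3 * 100 = 7.3095%


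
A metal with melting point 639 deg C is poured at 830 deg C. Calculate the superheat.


Formula: Superheat = T_pour - T_melt
Superheat = 830 - 639 = 191 deg C

191 deg C


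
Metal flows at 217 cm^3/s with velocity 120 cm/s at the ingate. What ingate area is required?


Formula: A_ingate = Q / v  (continuity equation)
A = 217 cm^3/s / 120 cm/s = 1.8083 cm^2

1.8083 cm^2


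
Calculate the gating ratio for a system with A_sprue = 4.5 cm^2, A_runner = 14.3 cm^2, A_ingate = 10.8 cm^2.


Sprue:Runner:Ingate = 1 : 14.3/4.5 : 10.8/4.5 = 1:3.18:2.40

Answer: 1:3.18:2.40


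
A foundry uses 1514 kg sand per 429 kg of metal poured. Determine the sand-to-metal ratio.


Formula: Sand-to-Metal Ratio = W_sand / W_metal
Ratio = 1514 kg / 429 kg = 3.5291

Answer: 3.5291


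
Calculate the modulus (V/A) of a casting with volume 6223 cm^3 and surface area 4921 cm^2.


Formula: Casting Modulus M = V / A
M = 6223 cm^3 / 4921 cm^2 = 1.2646 cm

Answer: 1.2646 cm


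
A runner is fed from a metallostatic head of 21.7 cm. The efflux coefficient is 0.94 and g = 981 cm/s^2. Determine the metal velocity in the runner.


Formula: v = Cd * sqrt(2 * g * h)  (Torricelli with discharge coefficient)
2*g*h = 2 * 981 * 21.7 = 42575.4 cm^2/s^2
sqrt(42575.4) = 206.33807 cm/s
v = 0.94 * 206.33807 = 193.9578 cm/s

Final answer: 193.9578 cm/s


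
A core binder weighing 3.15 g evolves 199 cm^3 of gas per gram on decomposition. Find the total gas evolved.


Formula: V_gas = W_binder * gas_evolution_rate
V = 3.15 g * 199 cm^3/g = 626.8500 cm^3

626.8500 cm^3


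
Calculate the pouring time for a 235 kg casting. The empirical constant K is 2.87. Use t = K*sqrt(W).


Formula: t = K * sqrt(W)
sqrt(W) = sqrt(235) = 15.32971
t = 2.87 * 15.32971 = 43.9963 s

43.9963 s


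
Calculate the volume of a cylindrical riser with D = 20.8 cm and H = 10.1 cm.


Formula: V = pi * (D/2)^2 * H  (cylinder volume)
Radius = D/2 = 20.8/2 = 10.4 cm
V = pi * 10.4^2 * 10.1 = 3431.9261 cm^3


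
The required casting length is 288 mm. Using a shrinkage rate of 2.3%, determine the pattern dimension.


Formula: L_pattern = L_casting * (1 + shrinkage_rate/100)
Shrinkage factor = 1 + 2.3/100 = 1.023
L_pattern = 288 mm * 1.023 = 294.6240 mm

294.6240 mm


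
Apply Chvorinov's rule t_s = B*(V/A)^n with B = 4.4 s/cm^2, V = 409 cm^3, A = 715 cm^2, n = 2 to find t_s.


Formula: t_s = B * (V/A)^n  (Chvorinov's rule, n=2)
Modulus M = V/A = 409/715 = 0.572028 cm
M^2 = 0.572028^2 = 0.327216 cm^2
t_s = 4.4 * 0.327216 = 1.4398 s

1.4398 s


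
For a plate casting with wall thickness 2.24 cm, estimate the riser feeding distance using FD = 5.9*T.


Formula: FD = 5.9 * T  (riser feeding-distance rule)
FD = 5.9 * 2.24 cm = 13.2160 cm

Answer: 13.2160 cm


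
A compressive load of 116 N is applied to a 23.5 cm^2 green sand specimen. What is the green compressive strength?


Formula: Compressive Strength = Force / Area
Strength = 116 N / 23.5 cm^2 = 4.9362 N/cm^2


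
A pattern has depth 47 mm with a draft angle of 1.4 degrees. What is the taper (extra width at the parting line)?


Formula: taper = depth * tan(draft_angle)
tan(1.4 deg) = 0.0244395
taper = 47 mm * 0.0244395 = 1.1487 mm

1.1487 mm


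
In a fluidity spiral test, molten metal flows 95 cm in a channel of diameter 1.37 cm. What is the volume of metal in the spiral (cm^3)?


Formula: V = pi * (d/2)^2 * L  (cylinder volume)
Radius = 1.37/2 = 0.685 cm
V = pi * 0.685^2 * 95 = 140.0408 cm^3


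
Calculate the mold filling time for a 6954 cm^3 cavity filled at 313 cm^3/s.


Formula: t_fill = V_mold / Q_flow
t = 6954 cm^3 / 313 cm^3/s = 22.2173 s


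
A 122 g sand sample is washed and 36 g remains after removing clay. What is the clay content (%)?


Formula: Clay% = (W_total - W_washed) / W_total * 100
Clay mass = 122 - 36 = 86 g
Clay% = 86 / 122 * 100 = 70.4918%

70.4918%


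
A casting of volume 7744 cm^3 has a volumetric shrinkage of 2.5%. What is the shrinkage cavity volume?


Formula: V_shrink = V_casting * shrinkage_pct / 100
V_shrink = 7744 cm^3 * 2.5 / 100 = 193.6000 cm^3

Answer: 193.6000 cm^3


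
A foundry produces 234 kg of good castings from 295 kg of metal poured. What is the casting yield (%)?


Formula: Casting Yield = (W_good / W_total) * 100
Yield = (234 kg / 295 kg) * 100 = 79.3220%

Final answer: 79.3220%


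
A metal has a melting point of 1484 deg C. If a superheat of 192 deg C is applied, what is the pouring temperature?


Formula: T_pour = T_melt + Superheat
T_pour = 1484 + 192 = 1676 deg C

Final answer: 1676 deg C


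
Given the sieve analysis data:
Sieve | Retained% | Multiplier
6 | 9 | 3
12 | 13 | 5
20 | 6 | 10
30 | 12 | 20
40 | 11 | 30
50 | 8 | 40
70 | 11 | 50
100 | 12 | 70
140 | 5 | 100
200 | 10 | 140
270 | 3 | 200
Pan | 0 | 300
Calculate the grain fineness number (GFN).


Formula: GFN = sum(pct * multiplier) / sum(pct)
sum(pct * multiplier) = 4932
sum(pct) = 100
GFN = 4932 / 100 = 49.32


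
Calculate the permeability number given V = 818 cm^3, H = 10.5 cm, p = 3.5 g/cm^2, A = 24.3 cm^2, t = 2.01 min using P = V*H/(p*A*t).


Formula: Permeability Number P = (V * H) / (p * A * t)
Numerator: V * H = 818 * 10.5 = 8589.0
Denominator: p * A * t = 3.5 * 24.3 * 2.01 = 170.9505
P = 8589.0 / 170.9505 = 50.2426

Final answer: 50.2426


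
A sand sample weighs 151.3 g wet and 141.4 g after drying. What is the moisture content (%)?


Formula: MC = (W_wet - W_dry) / W_wet * 100
Water mass = 151.3 - 141.4 = 9.9 g
MC = 9.9 / 151.3 * 100 = 6.5433%

6.5433%


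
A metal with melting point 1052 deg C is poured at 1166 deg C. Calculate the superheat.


Formula: Superheat = T_pour - T_melt
Superheat = 1166 - 1052 = 114 deg C

Answer: 114 deg C


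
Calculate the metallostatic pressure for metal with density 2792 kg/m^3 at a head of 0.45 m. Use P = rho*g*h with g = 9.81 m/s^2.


Formula: P = rho * g * h
rho * g = 2792 * 9.81 = 27389.52 N/m^3
P = 27389.52 * 0.45 = 12325.2840 Pa

Answer: 12325.2840 Pa


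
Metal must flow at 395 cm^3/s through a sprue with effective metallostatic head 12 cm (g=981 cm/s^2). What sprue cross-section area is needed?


Formula: v = sqrt(2*g*h), A = Q/v
Velocity: v = sqrt(2 * 981 * 12) = sqrt(23544) = 153.4405 cm/s
Sprue area: A = Q / v = 395 / 153.4405 = 2.5743 cm^2


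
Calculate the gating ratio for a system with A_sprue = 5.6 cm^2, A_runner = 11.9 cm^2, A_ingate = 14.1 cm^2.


Sprue:Runner:Ingate = 1 : 11.9/5.6 : 14.1/5.6 = 1:2.13:2.52


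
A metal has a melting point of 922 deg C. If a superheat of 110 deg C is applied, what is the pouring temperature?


Formula: T_pour = T_melt + Superheat
T_pour = 922 + 110 = 1032 deg C

Answer: 1032 deg C


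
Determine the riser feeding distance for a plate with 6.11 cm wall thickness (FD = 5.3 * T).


Formula: FD = 5.3 * T  (riser feeding-distance rule)
FD = 5.3 * 6.11 cm = 32.3830 cm

32.3830 cm


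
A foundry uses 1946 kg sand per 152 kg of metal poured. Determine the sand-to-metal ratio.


Formula: Sand-to-Metal Ratio = W_sand / W_metal
Ratio = 1946 kg / 152 kg = 12.8026

12.8026


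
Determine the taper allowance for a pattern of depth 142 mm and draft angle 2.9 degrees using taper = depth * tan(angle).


Formula: taper = depth * tan(draft_angle)
tan(2.9 deg) = 0.0506578
taper = 142 mm * 0.0506578 = 7.1934 mm


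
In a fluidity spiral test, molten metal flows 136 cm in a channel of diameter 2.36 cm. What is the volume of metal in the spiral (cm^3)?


Formula: V = pi * (d/2)^2 * L  (cylinder volume)
Radius = 2.36/2 = 1.18 cm
V = pi * 1.18^2 * 136 = 594.9121 cm^3

594.9121 cm^3


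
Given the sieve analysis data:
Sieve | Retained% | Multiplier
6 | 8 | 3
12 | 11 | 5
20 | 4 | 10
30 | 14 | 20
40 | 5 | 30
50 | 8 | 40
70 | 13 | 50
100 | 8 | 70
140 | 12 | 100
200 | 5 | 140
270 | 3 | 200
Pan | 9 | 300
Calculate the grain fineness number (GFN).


Formula: GFN = sum(pct * multiplier) / sum(pct)
sum(pct * multiplier) = 7279
sum(pct) = 100
GFN = 7279 / 100 = 72.79

72.79


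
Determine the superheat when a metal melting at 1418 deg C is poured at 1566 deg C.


Formula: Superheat = T_pour - T_melt
Superheat = 1566 - 1418 = 148 deg C


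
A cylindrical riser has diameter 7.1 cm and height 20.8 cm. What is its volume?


Formula: V = pi * (D/2)^2 * H  (cylinder volume)
Radius = D/2 = 7.1/2 = 3.55 cm
V = pi * 3.55^2 * 20.8 = 823.5120 cm^3

Answer: 823.5120 cm^3


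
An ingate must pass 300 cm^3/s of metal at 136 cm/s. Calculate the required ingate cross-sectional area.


Formula: A_ingate = Q / v  (continuity equation)
A = 300 cm^3/s / 136 cm/s = 2.2059 cm^2


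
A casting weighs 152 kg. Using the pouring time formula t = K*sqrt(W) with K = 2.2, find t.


Formula: t = K * sqrt(W)
sqrt(W) = sqrt(152) = 12.32883
t = 2.2 * 12.32883 = 27.1234 s

27.1234 s


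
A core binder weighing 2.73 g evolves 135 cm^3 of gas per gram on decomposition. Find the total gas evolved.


Formula: V_gas = W_binder * gas_evolution_rate
V = 2.73 g * 135 cm^3/g = 368.5500 cm^3

368.5500 cm^3


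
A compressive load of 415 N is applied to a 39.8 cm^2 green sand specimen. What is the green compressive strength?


Formula: Compressive Strength = Force / Area
Strength = 415 N / 39.8 cm^2 = 10.4271 N/cm^2


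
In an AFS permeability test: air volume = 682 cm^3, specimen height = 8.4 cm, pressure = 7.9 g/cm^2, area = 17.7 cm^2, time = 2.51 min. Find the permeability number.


Formula: Permeability Number P = (V * H) / (p * A * t)
Numerator: V * H = 682 * 8.4 = 5728.8
Denominator: p * A * t = 7.9 * 17.7 * 2.51 = 350.9733
P = 5728.8 / 350.9733 = 16.3226

16.3226


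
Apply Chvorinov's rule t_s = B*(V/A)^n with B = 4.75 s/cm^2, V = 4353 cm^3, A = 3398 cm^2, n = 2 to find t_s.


Formula: t_s = B * (V/A)^n  (Chvorinov's rule, n=2)
Modulus M = V/A = 4353/3398 = 1.281048 cm
M^2 = 1.281048^2 = 1.641084 cm^2
t_s = 4.75 * 1.641084 = 7.7951 s

Answer: 7.7951 s


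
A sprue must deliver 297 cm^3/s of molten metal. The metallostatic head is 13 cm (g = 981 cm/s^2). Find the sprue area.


Formula: v = sqrt(2*g*h), A = Q/v
Velocity: v = sqrt(2 * 981 * 13) = sqrt(25506) = 159.7060 cm/s
Sprue area: A = Q / v = 297 / 159.7060 = 1.8597 cm^2

Answer: 1.8597 cm^2


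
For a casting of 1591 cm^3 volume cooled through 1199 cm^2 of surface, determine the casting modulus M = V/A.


Formula: Casting Modulus M = V / A
M = 1591 cm^3 / 1199 cm^2 = 1.3269 cm


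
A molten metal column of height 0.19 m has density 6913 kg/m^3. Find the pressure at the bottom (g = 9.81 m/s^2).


Formula: P = rho * g * h
rho * g = 6913 * 9.81 = 67816.53 N/m^3
P = 67816.53 * 0.19 = 12885.1407 Pa


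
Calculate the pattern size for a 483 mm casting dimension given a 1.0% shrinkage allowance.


Formula: L_pattern = L_casting * (1 + shrinkage_rate/100)
Shrinkage factor = 1 + 1.0/100 = 1.01
L_pattern = 483 mm * 1.01 = 487.8300 mm

Final answer: 487.8300 mm


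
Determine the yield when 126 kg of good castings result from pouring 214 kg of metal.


Formula: Casting Yield = (W_good / W_total) * 100
Yield = (126 kg / 214 kg) * 100 = 58.8785%


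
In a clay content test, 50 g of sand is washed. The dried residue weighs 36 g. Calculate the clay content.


Formula: Clay% = (W_total - W_washed) / W_total * 100
Clay mass = 50 - 36 = 14 g
Clay% = 14 / 50 * 100 = 28.0000%

Answer: 28.0000%


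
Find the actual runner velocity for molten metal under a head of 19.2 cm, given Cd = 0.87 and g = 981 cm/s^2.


Formula: v = Cd * sqrt(2 * g * h)  (Torricelli with discharge coefficient)
2*g*h = 2 * 981 * 19.2 = 37670.4 cm^2/s^2
sqrt(37670.4) = 194.08864 cm/s
v = 0.87 * 194.08864 = 168.8571 cm/s

Final answer: 168.8571 cm/s


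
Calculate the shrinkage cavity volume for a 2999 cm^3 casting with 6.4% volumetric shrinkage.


Formula: V_shrink = V_casting * shrinkage_pct / 100
V_shrink = 2999 cm^3 * 6.4 / 100 = 191.9360 cm^3

191.9360 cm^3


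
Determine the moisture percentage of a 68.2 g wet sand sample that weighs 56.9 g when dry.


Formula: MC = (W_wet - W_dry) / W_wet * 100
Water mass = 68.2 - 56.9 = 11.3 g
MC = 11.3 / 68.2 * 100 = 16.5689%

16.5689%


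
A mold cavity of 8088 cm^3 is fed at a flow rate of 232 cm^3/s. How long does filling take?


Formula: t_fill = V_mold / Q_flow
t = 8088 cm^3 / 232 cm^3/s = 34.8621 s


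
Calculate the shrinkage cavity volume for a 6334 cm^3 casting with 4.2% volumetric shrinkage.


Formula: V_shrink = V_casting * shrinkage_pct / 100
V_shrink = 6334 cm^3 * 4.2 / 100 = 266.0280 cm^3


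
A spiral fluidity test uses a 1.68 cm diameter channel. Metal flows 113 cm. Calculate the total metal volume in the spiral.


Formula: V = pi * (d/2)^2 * L  (cylinder volume)
Radius = 1.68/2 = 0.84 cm
V = pi * 0.84^2 * 113 = 250.4880 cm^3


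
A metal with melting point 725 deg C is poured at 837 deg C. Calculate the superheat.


Formula: Superheat = T_pour - T_melt
Superheat = 837 - 725 = 112 deg C

112 deg C


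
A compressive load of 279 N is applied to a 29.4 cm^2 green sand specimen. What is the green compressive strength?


Formula: Compressive Strength = Force / Area
Strength = 279 N / 29.4 cm^2 = 9.4898 N/cm^2


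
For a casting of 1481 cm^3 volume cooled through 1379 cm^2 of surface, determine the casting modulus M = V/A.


Formula: Casting Modulus M = V / A
M = 1481 cm^3 / 1379 cm^2 = 1.0740 cm

1.0740 cm


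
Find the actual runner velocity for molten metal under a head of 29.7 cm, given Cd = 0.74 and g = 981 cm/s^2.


Formula: v = Cd * sqrt(2 * g * h)  (Torricelli with discharge coefficient)
2*g*h = 2 * 981 * 29.7 = 58271.4 cm^2/s^2
sqrt(58271.4) = 241.39470 cm/s
v = 0.74 * 241.39470 = 178.6321 cm/s


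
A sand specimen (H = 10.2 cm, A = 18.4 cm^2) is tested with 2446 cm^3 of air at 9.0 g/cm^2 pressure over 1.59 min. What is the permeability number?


Formula: Permeability Number P = (V * H) / (p * A * t)
Numerator: V * H = 2446 * 10.2 = 24949.2
Denominator: p * A * t = 9.0 * 18.4 * 1.59 = 263.304
P = 24949.2 / 263.304 = 94.7544

94.7544


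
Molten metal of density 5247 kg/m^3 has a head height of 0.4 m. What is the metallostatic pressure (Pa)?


Formula: P = rho * g * h
rho * g = 5247 * 9.81 = 51473.07 N/m^3
P = 51473.07 * 0.4 = 20589.2280 Pa

Answer: 20589.2280 Pa


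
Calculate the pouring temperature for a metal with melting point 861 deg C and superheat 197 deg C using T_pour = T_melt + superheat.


Formula: T_pour = T_melt + Superheat
T_pour = 861 + 197 = 1058 deg C

1058 deg C


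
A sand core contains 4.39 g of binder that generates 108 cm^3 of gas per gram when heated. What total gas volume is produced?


Formula: V_gas = W_binder * gas_evolution_rate
V = 4.39 g * 108 cm^3/g = 474.1200 cm^3


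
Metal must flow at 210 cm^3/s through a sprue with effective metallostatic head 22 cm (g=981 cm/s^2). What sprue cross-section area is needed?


Formula: v = sqrt(2*g*h), A = Q/v
Velocity: v = sqrt(2 * 981 * 22) = sqrt(43164) = 207.7595 cm/s
Sprue area: A = Q / v = 210 / 207.7595 = 1.0108 cm^2

Answer: 1.0108 cm^2


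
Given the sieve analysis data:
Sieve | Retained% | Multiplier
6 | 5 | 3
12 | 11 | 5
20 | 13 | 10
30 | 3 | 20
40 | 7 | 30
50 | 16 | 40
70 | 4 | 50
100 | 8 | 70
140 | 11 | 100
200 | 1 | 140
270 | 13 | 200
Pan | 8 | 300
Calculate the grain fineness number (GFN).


Formula: GFN = sum(pct * multiplier) / sum(pct)
sum(pct * multiplier) = 8110
sum(pct) = 100
GFN = 8110 / 100 = 81.10

Answer: 81.10


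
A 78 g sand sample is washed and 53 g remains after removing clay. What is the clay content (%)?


Formula: Clay% = (W_total - W_washed) / W_total * 100
Clay mass = 78 - 53 = 25 g
Clay% = 25 / 78 * 100 = 32.0513%


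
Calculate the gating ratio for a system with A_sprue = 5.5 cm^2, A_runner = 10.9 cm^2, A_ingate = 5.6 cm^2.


Sprue:Runner:Ingate = 1 : 10.9/5.5 : 5.6/5.5 = 1:1.98:1.02

1:1.98:1.02


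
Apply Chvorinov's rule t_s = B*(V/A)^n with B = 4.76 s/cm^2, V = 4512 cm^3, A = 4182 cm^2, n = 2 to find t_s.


Formula: t_s = B * (V/A)^n  (Chvorinov's rule, n=2)
Modulus M = V/A = 4512/4182 = 1.078910 cm
M^2 = 1.078910^2 = 1.164047 cm^2
t_s = 4.76 * 1.164047 = 5.5409 s


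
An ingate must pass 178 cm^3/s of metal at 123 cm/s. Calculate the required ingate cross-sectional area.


Formula: A_ingate = Q / v  (continuity equation)
A = 178 cm^3/s / 123 cm/s = 1.4472 cm^2

1.4472 cm^2


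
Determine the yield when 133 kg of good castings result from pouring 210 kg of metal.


Formula: Casting Yield = (W_good / W_total) * 100
Yield = (133 kg / 210 kg) * 100 = 63.3333%

63.3333%


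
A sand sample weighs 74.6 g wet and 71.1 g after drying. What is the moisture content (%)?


Formula: MC = (W_wet - W_dry) / W_wet * 100
Water mass = 74.6 - 71.1 = 3.5 g
MC = 3.5 / 74.6 * 100 = 4.6917%


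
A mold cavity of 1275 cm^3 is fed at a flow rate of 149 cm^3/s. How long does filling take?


Formula: t_fill = V_mold / Q_flow
t = 1275 cm^3 / 149 cm^3/s = 8.5570 s

Answer: 8.5570 s


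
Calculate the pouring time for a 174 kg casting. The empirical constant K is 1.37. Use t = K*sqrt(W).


Formula: t = K * sqrt(W)
sqrt(W) = sqrt(174) = 13.19091
t = 1.37 * 13.19091 = 18.0715 s

18.0715 s


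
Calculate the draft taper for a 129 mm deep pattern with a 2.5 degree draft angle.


Formula: taper = depth * tan(draft_angle)
tan(2.5 deg) = 0.0436609
taper = 129 mm * 0.0436609 = 5.6323 mm

Answer: 5.6323 mm


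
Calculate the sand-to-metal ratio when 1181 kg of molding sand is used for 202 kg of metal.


Formula: Sand-to-Metal Ratio = W_sand / W_metal
Ratio = 1181 kg / 202 kg = 5.8465

Final answer: 5.8465


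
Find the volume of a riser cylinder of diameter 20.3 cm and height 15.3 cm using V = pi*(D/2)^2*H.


Formula: V = pi * (D/2)^2 * H  (cylinder volume)
Radius = D/2 = 20.3/2 = 10.15 cm
V = pi * 10.15^2 * 15.3 = 4951.9174 cm^3

Answer: 4951.9174 cm^3


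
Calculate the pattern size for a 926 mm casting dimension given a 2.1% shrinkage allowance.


Formula: L_pattern = L_casting * (1 + shrinkage_rate/100)
Shrinkage factor = 1 + 2.1/100 = 1.021
L_pattern = 926 mm * 1.021 = 945.4460 mm


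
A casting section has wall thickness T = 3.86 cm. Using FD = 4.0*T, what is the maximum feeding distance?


Formula: FD = 4.0 * T  (riser feeding-distance rule)
FD = 4.0 * 3.86 cm = 15.4400 cm

Answer: 15.4400 cm


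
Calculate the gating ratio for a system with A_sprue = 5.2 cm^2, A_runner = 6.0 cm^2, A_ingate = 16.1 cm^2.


Sprue:Runner:Ingate = 1 : 6.0/5.2 : 16.1/5.2 = 1:1.15:3.10

Answer: 1:1.15:3.10


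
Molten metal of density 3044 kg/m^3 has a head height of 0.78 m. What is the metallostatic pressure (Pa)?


Formula: P = rho * g * h
rho * g = 3044 * 9.81 = 29861.64 N/m^3
P = 29861.64 * 0.78 = 23292.0792 Pa

Answer: 23292.0792 Pa


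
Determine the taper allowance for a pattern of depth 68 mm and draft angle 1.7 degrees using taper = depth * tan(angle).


Formula: taper = depth * tan(draft_angle)
tan(1.7 deg) = 0.0296793
taper = 68 mm * 0.0296793 = 2.0182 mm


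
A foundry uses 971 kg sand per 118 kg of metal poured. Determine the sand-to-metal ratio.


Formula: Sand-to-Metal Ratio = W_sand / W_metal
Ratio = 971 kg / 118 kg = 8.2288

Answer: 8.2288


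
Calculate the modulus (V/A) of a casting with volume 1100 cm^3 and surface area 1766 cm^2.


Formula: Casting Modulus M = V / A
M = 1100 cm^3 / 1766 cm^2 = 0.6229 cm


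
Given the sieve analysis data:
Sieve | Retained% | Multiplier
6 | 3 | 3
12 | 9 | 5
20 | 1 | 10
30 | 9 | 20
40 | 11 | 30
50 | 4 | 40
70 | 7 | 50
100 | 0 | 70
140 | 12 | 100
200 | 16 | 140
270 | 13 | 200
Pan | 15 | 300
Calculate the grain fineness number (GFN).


Formula: GFN = sum(pct * multiplier) / sum(pct)
sum(pct * multiplier) = 11624
sum(pct) = 100
GFN = 11624 / 100 = 116.24

Answer: 116.24


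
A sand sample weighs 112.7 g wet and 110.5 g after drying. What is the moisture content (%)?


Formula: MC = (W_wet - W_dry) / W_wet * 100
Water mass = 112.7 - 110.5 = 2.2 g
MC = 2.2 / 112.7 * 100 = 1.9521%


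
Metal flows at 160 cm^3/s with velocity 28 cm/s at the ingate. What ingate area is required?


Formula: A_ingate = Q / v  (continuity equation)
A = 160 cm^3/s / 28 cm/s = 5.7143 cm^2

Answer: 5.7143 cm^2


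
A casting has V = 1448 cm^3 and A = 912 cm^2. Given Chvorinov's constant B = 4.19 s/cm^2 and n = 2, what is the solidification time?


Formula: t_s = B * (V/A)^n  (Chvorinov's rule, n=2)
Modulus M = V/A = 1448/912 = 1.587719 cm
M^2 = 1.587719^2 = 2.520852 cm^2
t_s = 4.19 * 2.520852 = 10.5624 s

Final answer: 10.5624 s


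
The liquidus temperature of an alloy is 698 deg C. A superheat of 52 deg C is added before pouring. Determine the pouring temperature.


Formula: T_pour = T_melt + Superheat
T_pour = 698 + 52 = 750 deg C


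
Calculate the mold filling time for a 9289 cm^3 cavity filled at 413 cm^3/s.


Formula: t_fill = V_mold / Q_flow
t = 9289 cm^3 / 413 cm^3/s = 22.4915 s

Final answer: 22.4915 s


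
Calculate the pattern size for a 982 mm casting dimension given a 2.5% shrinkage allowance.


Formula: L_pattern = L_casting * (1 + shrinkage_rate/100)
Shrinkage factor = 1 + 2.5/100 = 1.025
L_pattern = 982 mm * 1.025 = 1006.5500 mm

1006.5500 mm


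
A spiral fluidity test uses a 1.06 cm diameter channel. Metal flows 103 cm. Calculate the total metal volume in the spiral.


Formula: V = pi * (d/2)^2 * L  (cylinder volume)
Radius = 1.06/2 = 0.53 cm
V = pi * 0.53^2 * 103 = 90.8948 cm^3

Answer: 90.8948 cm^3


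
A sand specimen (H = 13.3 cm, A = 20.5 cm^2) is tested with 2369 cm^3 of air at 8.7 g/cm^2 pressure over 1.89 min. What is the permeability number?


Formula: Permeability Number P = (V * H) / (p * A * t)
Numerator: V * H = 2369 * 13.3 = 31507.7
Denominator: p * A * t = 8.7 * 20.5 * 1.89 = 337.0815
P = 31507.7 / 337.0815 = 93.4721

93.4721


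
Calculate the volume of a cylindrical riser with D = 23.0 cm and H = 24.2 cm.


Formula: V = pi * (D/2)^2 * H  (cylinder volume)
Radius = D/2 = 23.0/2 = 11.5 cm
V = pi * 11.5^2 * 24.2 = 10054.5102 cm^3


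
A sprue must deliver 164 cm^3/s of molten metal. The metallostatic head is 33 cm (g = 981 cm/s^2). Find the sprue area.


Formula: v = sqrt(2*g*h), A = Q/v
Velocity: v = sqrt(2 * 981 * 33) = sqrt(64746) = 254.4524 cm/s
Sprue area: A = Q / v = 164 / 254.4524 = 0.6445 cm^2

Final answer: 0.6445 cm^2


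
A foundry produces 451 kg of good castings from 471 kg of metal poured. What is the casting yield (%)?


Formula: Casting Yield = (W_good / W_total) * 100
Yield = (451 kg / 471 kg) * 100 = 95.7537%

95.7537%


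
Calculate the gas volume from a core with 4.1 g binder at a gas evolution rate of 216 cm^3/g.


Formula: V_gas = W_binder * gas_evolution_rate
V = 4.1 g * 216 cm^3/g = 885.6000 cm^3

Final answer: 885.6000 cm^3


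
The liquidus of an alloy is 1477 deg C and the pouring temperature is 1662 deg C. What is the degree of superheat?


Formula: Superheat = T_pour - T_melt
Superheat = 1662 - 1477 = 185 deg C

Answer: 185 deg C


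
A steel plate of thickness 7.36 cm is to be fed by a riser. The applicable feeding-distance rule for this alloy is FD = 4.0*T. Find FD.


Formula: FD = 4.0 * T  (riser feeding-distance rule)
FD = 4.0 * 7.36 cm = 29.4400 cm

29.4400 cm


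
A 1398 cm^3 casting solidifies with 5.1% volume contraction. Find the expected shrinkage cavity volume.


Formula: V_shrink = V_casting * shrinkage_pct / 100
V_shrink = 1398 cm^3 * 5.1 / 100 = 71.2980 cm^3


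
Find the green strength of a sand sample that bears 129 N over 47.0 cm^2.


Formula: Compressive Strength = Force / Area
Strength = 129 N / 47.0 cm^2 = 2.7447 N/cm^2


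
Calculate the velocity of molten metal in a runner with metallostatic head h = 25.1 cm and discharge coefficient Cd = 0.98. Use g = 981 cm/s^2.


Formula: v = Cd * sqrt(2 * g * h)  (Torricelli with discharge coefficient)
2*g*h = 2 * 981 * 25.1 = 49246.2 cm^2/s^2
sqrt(49246.2) = 221.91485 cm/s
v = 0.98 * 221.91485 = 217.4766 cm/s


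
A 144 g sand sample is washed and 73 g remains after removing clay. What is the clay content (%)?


Formula: Clay% = (W_total - W_washed) / W_total * 100
Clay mass = 144 - 73 = 71 g
Clay% = 71 / 144 * 100 = 49.3056%


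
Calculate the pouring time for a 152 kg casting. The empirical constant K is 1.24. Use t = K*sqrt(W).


Formula: t = K * sqrt(W)
sqrt(W) = sqrt(152) = 12.32883
t = 1.24 * 12.32883 = 15.2877 s

15.2877 s


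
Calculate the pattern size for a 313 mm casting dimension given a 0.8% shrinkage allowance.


Formula: L_pattern = L_casting * (1 + shrinkage_rate/100)
Shrinkage factor = 1 + 0.8/100 = 1.008
L_pattern = 313 mm * 1.008 = 315.5040 mm


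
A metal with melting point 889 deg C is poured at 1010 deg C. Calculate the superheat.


Formula: Superheat = T_pour - T_melt
Superheat = 1010 - 889 = 121 deg C

Answer: 121 deg C


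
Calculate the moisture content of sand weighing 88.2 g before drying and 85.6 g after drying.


Formula: MC = (W_wet - W_dry) / W_wet * 100
Water mass = 88.2 - 85.6 = 2.6 g
MC = 2.6 / 88.2 * 100 = 2.9478%

Final answer: 2.9478%


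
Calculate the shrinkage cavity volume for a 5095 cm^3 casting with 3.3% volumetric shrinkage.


Formula: V_shrink = V_casting * shrinkage_pct / 100
V_shrink = 5095 cm^3 * 3.3 / 100 = 168.1350 cm^3

168.1350 cm^3


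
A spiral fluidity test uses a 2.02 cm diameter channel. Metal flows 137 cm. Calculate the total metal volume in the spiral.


Formula: V = pi * (d/2)^2 * L  (cylinder volume)
Radius = 2.02/2 = 1.01 cm
V = pi * 1.01^2 * 137 = 439.0492 cm^3

Answer: 439.0492 cm^3


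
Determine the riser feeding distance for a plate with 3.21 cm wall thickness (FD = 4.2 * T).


Formula: FD = 4.2 * T  (riser feeding-distance rule)
FD = 4.2 * 3.21 cm = 13.4820 cm

13.4820 cm


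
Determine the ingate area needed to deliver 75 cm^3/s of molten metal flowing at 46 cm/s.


Formula: A_ingate = Q / v  (continuity equation)
A = 75 cm^3/s / 46 cm/s = 1.6304 cm^2

1.6304 cm^2


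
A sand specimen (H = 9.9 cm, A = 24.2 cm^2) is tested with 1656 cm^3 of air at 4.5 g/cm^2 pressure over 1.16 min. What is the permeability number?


Formula: Permeability Number P = (V * H) / (p * A * t)
Numerator: V * H = 1656 * 9.9 = 16394.4
Denominator: p * A * t = 4.5 * 24.2 * 1.16 = 126.324
P = 16394.4 / 126.324 = 129.7806

129.7806


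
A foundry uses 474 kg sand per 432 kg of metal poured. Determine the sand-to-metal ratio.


Formula: Sand-to-Metal Ratio = W_sand / W_metal
Ratio = 474 kg / 432 kg = 1.0972

Final answer: 1.0972


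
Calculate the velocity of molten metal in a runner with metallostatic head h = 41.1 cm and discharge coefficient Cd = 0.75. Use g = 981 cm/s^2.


Formula: v = Cd * sqrt(2 * g * h)  (Torricelli with discharge coefficient)
2*g*h = 2 * 981 * 41.1 = 80638.2 cm^2/s^2
sqrt(80638.2) = 283.96866 cm/s
v = 0.75 * 283.96866 = 212.9765 cm/s


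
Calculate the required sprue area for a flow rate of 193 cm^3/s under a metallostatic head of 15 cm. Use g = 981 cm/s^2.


Formula: v = sqrt(2*g*h), A = Q/v
Velocity: v = sqrt(2 * 981 * 15) = sqrt(29430) = 171.5517 cm/s
Sprue area: A = Q / v = 193 / 171.5517 = 1.1250 cm^2

1.1250 cm^2


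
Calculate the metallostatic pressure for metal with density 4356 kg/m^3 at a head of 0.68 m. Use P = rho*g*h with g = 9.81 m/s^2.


Formula: P = rho * g * h
rho * g = 4356 * 9.81 = 42732.36 N/m^3
P = 42732.36 * 0.68 = 29058.0048 Pa

Final answer: 29058.0048 Pa


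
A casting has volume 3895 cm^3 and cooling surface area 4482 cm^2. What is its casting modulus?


Formula: Casting Modulus M = V / A
M = 3895 cm^3 / 4482 cm^2 = 0.8690 cm


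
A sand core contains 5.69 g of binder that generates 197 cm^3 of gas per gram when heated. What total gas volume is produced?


Formula: V_gas = W_binder * gas_evolution_rate
V = 5.69 g * 197 cm^3/g = 1120.9300 cm^3

1120.9300 cm^3


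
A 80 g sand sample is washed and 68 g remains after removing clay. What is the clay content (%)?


Formula: Clay% = (W_total - W_washed) / W_total * 100
Clay mass = 80 - 68 = 12 g
Clay% = 12 / 80 * 100 = 15.0000%


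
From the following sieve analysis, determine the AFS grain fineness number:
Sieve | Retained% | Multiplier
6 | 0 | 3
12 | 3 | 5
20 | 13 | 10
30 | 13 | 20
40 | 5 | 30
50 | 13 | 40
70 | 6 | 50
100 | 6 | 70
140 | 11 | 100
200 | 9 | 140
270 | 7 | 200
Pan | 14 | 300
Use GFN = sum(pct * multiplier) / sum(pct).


Formula: GFN = sum(pct * multiplier) / sum(pct)
sum(pct * multiplier) = 9755
sum(pct) = 100
GFN = 9755 / 100 = 97.55


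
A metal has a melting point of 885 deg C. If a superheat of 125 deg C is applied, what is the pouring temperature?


Formula: T_pour = T_melt + Superheat
T_pour = 885 + 125 = 1010 deg C

1010 deg C


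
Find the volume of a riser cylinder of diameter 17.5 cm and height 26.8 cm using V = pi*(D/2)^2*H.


Formula: V = pi * (D/2)^2 * H  (cylinder volume)
Radius = D/2 = 17.5/2 = 8.75 cm
V = pi * 8.75^2 * 26.8 = 6446.1554 cm^3

Answer: 6446.1554 cm^3


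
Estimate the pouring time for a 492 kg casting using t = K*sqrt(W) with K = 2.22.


Formula: t = K * sqrt(W)
sqrt(W) = sqrt(492) = 22.18107
t = 2.22 * 22.18107 = 49.2420 s

49.2420 s


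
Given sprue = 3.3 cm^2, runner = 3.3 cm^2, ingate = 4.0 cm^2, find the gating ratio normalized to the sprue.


Sprue:Runner:Ingate = 1 : 3.3/3.3 : 4.0/3.3 = 1:1.00:1.21

Final answer: 1:1.00:1.21


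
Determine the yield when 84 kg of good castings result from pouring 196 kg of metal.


Formula: Casting Yield = (W_good / W_total) * 100
Yield = (84 kg / 196 kg) * 100 = 42.8571%

Final answer: 42.8571%


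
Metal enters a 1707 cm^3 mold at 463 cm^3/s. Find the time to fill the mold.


Formula: t_fill = V_mold / Q_flow
t = 1707 cm^3 / 463 cm^3/s = 3.6868 s

Final answer: 3.6868 s


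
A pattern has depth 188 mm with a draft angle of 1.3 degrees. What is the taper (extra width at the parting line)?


Formula: taper = depth * tan(draft_angle)
tan(1.3 deg) = 0.0226932
taper = 188 mm * 0.0226932 = 4.2663 mm

Final answer: 4.2663 mm
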